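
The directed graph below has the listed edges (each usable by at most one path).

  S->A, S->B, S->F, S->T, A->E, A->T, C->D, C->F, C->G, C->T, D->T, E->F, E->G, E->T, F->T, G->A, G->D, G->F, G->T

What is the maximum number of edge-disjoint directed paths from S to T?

3

Assign every edge capacity 1; by Menger, the answer equals the max flow.
Path S→T (+1); total 1.
Path S→A→T (+1); total 2.
Path S→F→T (+1); total 3.
No residual S→T path; max flow = 3.
Certifying cut of size 3: {S→A, S→F, S→T}.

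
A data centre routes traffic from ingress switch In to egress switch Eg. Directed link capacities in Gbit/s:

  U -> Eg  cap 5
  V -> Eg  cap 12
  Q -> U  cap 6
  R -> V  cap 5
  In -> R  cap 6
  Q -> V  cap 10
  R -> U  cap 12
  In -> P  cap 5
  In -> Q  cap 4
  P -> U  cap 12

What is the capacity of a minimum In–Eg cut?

14

Augment In→P→U→Eg: bottleneck 5, flow now 5.
Augment In→Q→V→Eg: bottleneck 4, flow now 9.
Augment In→R→V→Eg: bottleneck 5, flow now 14.
No augmenting path remains; maximum flow = 14.
By max-flow min-cut, the minimum cut capacity equals the max flow.
In the residual graph, reachable from In: {In, P, R, U}.
Min-cut edges: In→Q (4), R→V (5), U→Eg (5); capacity 4 + 5 + 5 = 14.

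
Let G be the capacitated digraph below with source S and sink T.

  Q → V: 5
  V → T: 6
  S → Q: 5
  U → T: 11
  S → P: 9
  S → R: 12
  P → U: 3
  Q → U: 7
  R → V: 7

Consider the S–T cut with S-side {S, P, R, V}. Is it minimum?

Given cut capacity: 5 + 3 + 6 = 14.
Augment S→P→U→T: bottleneck 3, flow now 3.
Augment S→Q→U→T: bottleneck 5, flow now 8.
Augment S→R→V→T: bottleneck 6, flow now 14.
No augmenting path remains; maximum flow = 14.
Cut capacity 14 equals the max flow, so it is a minimum cut.

Yes — it is a minimum cut (capacity 14).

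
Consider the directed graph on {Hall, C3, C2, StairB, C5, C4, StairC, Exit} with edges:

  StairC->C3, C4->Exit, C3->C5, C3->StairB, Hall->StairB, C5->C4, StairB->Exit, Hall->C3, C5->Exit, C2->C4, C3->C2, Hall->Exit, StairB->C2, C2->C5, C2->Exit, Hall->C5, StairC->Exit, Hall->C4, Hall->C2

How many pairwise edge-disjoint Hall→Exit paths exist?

5

Assign every edge capacity 1; by Menger, the answer equals the max flow.
Path Hall→Exit (+1); total 1.
Path Hall→C2→Exit (+1); total 2.
Path Hall→StairB→Exit (+1); total 3.
Path Hall→C5→Exit (+1); total 4.
Path Hall→C4→Exit (+1); total 5.
No residual Hall→Exit path; max flow = 5.
Certifying cut of size 5: {C2→Exit, C4→Exit, C5→Exit, Hall→Exit, StairB→Exit}.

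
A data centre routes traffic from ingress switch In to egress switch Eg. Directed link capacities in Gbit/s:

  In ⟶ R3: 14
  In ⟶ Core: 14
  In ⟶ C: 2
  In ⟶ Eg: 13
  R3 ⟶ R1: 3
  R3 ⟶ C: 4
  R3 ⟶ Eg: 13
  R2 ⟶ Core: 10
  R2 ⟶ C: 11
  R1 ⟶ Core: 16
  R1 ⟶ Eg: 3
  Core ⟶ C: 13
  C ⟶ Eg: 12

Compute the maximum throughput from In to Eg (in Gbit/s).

Augment In→Eg: bottleneck 13, flow now 13.
Augment In→R3→Eg: bottleneck 13, flow now 26.
Augment In→C→Eg: bottleneck 2, flow now 28.
Augment In→R3→R1→Eg: bottleneck 1, flow now 29.
Augment In→Core→C→Eg: bottleneck 10, flow now 39.
No augmenting path remains; maximum flow = 39.
In the residual graph, reachable from In: {In, Core, C}.
Min-cut edges: In→R3 (14), In→Eg (13), C→Eg (12); capacity 14 + 13 + 12 = 39.
This cut is saturated, so no flow can exceed 39.

39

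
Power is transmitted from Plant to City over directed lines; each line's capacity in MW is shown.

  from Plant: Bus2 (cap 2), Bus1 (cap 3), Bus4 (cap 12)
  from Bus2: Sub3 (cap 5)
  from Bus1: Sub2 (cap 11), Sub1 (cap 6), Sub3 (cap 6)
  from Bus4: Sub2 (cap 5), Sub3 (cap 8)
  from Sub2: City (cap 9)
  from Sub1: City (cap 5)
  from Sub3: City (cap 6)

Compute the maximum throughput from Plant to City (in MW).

Augment Plant→Bus2→Sub3→City: bottleneck 2, flow now 2.
Augment Plant→Bus1→Sub2→City: bottleneck 3, flow now 5.
Augment Plant→Bus4→Sub2→City: bottleneck 5, flow now 10.
Augment Plant→Bus4→Sub3→City: bottleneck 4, flow now 14.
No augmenting path remains; maximum flow = 14.
In the residual graph, reachable from Plant: {Plant, Bus2, Bus4, Sub3}.
Min-cut edges: Plant→Bus1 (3), Bus4→Sub2 (5), Sub3→City (6); capacity 3 + 5 + 6 = 14.
This cut is saturated, so no flow can exceed 14.

14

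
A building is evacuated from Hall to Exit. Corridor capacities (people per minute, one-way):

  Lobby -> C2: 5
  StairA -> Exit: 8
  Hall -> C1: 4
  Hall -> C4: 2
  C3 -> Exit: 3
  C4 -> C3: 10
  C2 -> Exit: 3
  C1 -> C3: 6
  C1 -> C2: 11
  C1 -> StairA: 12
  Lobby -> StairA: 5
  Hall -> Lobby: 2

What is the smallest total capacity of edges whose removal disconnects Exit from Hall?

Augment Hall→C1→C2→Exit: bottleneck 3, flow now 3.
Augment Hall→C1→StairA→Exit: bottleneck 1, flow now 4.
Augment Hall→Lobby→StairA→Exit: bottleneck 2, flow now 6.
Augment Hall→C4→C3→Exit: bottleneck 2, flow now 8.
No augmenting path remains; maximum flow = 8.
By max-flow min-cut, the minimum cut capacity equals the max flow.
In the residual graph, reachable from Hall: {Hall}.
Min-cut edges: Hall→C1 (4), Hall→Lobby (2), Hall→C4 (2); capacity 4 + 2 + 2 = 8.

8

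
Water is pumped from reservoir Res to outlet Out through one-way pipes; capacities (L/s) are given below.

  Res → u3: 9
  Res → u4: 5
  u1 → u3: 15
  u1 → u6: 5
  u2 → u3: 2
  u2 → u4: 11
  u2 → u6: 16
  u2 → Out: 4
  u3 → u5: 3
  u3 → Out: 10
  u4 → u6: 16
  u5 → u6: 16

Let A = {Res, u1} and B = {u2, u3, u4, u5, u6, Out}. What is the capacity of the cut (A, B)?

34

Edges leaving {Res, u1}: Res→u3 (9), Res→u4 (5), u1→u3 (15), u1→u6 (5).
Cut capacity = 9 + 5 + 15 + 5 = 34.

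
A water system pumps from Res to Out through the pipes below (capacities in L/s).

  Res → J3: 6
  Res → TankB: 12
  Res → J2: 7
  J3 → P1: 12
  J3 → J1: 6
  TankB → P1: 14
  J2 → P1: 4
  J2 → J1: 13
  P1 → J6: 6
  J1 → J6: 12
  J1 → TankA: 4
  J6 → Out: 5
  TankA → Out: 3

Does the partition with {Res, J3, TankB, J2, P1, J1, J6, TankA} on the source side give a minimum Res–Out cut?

Yes — it is a minimum cut (capacity 8).

Given cut capacity: 5 + 3 = 8.
Augment Res→J3→P1→J6→Out: bottleneck 5, flow now 5.
Augment Res→J3→J1→TankA→Out: bottleneck 1, flow now 6.
Augment Res→J2→J1→TankA→Out: bottleneck 2, flow now 8.
No augmenting path remains; maximum flow = 8.
Cut capacity 8 equals the max flow, so it is a minimum cut.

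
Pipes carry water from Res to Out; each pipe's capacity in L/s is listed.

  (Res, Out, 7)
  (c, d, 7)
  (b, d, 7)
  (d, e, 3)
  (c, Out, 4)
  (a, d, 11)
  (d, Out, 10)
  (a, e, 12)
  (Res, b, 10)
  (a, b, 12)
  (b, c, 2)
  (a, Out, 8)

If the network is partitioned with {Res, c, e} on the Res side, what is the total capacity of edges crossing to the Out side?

Edges leaving {Res, c, e}: Res→b (10), Res→Out (7), c→d (7), c→Out (4).
Cut capacity = 10 + 7 + 7 + 4 = 28.

28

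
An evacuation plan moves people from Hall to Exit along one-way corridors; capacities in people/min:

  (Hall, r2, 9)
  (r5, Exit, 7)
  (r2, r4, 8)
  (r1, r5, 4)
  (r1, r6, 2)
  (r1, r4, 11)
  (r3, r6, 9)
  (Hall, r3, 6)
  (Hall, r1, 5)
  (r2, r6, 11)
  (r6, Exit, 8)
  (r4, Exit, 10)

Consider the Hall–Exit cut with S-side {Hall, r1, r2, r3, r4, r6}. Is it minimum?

Given cut capacity: 4 + 10 + 8 = 22.
Augment Hall→r1→r4→Exit: bottleneck 5, flow now 5.
Augment Hall→r2→r4→Exit: bottleneck 5, flow now 10.
Augment Hall→r2→r6→Exit: bottleneck 4, flow now 14.
Augment Hall→r3→r6→Exit: bottleneck 4, flow now 18.
Augment Hall→r3→r6→r2→r4→r1→r5→Exit: bottleneck 2, flow now 20. (uses reverse residual edge)
No augmenting path remains; maximum flow = 20.
In the residual graph, reachable from Hall: {Hall}.
Min-cut edges: Hall→r1 (5), Hall→r2 (9), Hall→r3 (6); capacity 5 + 9 + 6 = 20.
Cut capacity 22 exceeds the max flow 20, so it is not minimum.

No — its capacity is 22, but the minimum cut has capacity 20.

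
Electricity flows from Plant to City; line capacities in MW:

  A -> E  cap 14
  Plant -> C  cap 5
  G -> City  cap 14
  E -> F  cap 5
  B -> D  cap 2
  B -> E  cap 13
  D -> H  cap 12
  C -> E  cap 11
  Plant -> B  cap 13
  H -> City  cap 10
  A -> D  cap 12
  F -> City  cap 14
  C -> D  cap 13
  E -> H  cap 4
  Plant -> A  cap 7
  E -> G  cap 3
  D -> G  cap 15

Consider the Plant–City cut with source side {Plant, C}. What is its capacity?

44

Edges leaving {Plant, C}: Plant→A (7), Plant→B (13), C→D (13), C→E (11).
Cut capacity = 7 + 13 + 13 + 11 = 44.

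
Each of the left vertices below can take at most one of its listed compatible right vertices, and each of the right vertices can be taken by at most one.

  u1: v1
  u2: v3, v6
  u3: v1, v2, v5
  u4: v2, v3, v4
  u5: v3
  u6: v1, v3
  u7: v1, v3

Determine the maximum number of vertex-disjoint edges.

5

Unit-capacity flow: source→left, listed edges, right→sink; max matching = max flow.
Augmenting path u1→v1 (+1); matched 1.
Augmenting path u2→v3 (+1); matched 2.
Augmenting path u3→v2 (+1); matched 3.
Augmenting path u4→v4 (+1); matched 4.
Augmenting path u5→v3→u2→v6 (+1); matched 5.
No augmenting path remains; maximum matching = 5.
König certificate: {u2, u3, u4, v1, v3} is a vertex cover of size 5 (every listed pair touches it), so no matching can be larger.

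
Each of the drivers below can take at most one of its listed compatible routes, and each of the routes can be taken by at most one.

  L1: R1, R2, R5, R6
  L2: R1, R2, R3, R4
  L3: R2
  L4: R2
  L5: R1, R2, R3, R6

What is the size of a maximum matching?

4

Unit-capacity flow: source→left, listed edges, right→sink; max matching = max flow.
Augmenting path L1→R1 (+1); matched 1.
Augmenting path L2→R2 (+1); matched 2.
Augmenting path L5→R3 (+1); matched 3.
Augmenting path L3→R2→L2→R4 (+1); matched 4.
No augmenting path remains; maximum matching = 4.
König certificate: {L1, L2, L5, R2} is a vertex cover of size 4 (every listed pair touches it), so no matching can be larger.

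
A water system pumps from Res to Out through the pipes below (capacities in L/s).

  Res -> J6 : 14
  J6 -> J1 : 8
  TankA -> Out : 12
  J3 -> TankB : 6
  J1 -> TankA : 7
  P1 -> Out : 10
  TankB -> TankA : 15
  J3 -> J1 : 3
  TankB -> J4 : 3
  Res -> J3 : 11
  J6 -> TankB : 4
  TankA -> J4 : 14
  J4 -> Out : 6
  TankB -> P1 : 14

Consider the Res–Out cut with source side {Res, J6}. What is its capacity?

Edges leaving {Res, J6}: Res→J3 (11), J6→J1 (8), J6→TankB (4).
Cut capacity = 11 + 8 + 4 = 23.

23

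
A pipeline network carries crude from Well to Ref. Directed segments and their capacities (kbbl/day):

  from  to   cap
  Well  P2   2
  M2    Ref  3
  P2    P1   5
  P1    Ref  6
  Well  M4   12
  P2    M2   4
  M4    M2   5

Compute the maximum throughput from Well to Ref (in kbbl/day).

5

Augment Well→P2→M2→Ref: bottleneck 2, flow now 2.
Augment Well→M4→M2→Ref: bottleneck 1, flow now 3.
Augment Well→M4→M2→P2→P1→Ref: bottleneck 2, flow now 5. (uses reverse residual edge)
No augmenting path remains; maximum flow = 5.
In the residual graph, reachable from Well: {Well, M4, M2}.
Min-cut edges: Well→P2 (2), M2→Ref (3); capacity 2 + 3 = 5.
This cut is saturated, so no flow can exceed 5.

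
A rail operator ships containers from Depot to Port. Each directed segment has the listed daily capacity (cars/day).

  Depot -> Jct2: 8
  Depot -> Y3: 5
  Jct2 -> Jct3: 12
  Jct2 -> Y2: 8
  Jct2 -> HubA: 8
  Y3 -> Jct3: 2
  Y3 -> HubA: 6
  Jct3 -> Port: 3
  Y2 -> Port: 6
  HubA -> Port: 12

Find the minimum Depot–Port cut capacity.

13

Augment Depot→Jct2→Jct3→Port: bottleneck 3, flow now 3.
Augment Depot→Jct2→Y2→Port: bottleneck 5, flow now 8.
Augment Depot→Y3→HubA→Port: bottleneck 5, flow now 13.
No augmenting path remains; maximum flow = 13.
By max-flow min-cut, the minimum cut capacity equals the max flow.
In the residual graph, reachable from Depot: {Depot}.
Min-cut edges: Depot→Jct2 (8), Depot→Y3 (5); capacity 8 + 5 = 13.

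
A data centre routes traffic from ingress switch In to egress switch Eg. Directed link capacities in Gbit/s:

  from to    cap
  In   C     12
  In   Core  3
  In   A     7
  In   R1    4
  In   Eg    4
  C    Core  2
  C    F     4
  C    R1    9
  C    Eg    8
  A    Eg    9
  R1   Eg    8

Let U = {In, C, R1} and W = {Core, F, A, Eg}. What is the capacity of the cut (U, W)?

Edges leaving {In, C, R1}: In→Core (3), In→A (7), In→Eg (4), C→Core (2), C→F (4), C→Eg (8), R1→Eg (8).
Cut capacity = 3 + 7 + 4 + 2 + 4 + 8 + 8 = 36.

36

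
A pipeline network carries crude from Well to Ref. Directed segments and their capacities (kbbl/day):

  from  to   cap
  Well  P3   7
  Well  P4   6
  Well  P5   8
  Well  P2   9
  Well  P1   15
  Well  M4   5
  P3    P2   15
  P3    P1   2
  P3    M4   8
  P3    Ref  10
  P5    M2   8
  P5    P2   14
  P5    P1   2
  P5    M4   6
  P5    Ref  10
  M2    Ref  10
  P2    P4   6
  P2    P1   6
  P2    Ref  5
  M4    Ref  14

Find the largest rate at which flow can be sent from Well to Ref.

25

Augment Well→P3→Ref: bottleneck 7, flow now 7.
Augment Well→P5→Ref: bottleneck 8, flow now 15.
Augment Well→P2→Ref: bottleneck 5, flow now 20.
Augment Well→M4→Ref: bottleneck 5, flow now 25.
No augmenting path remains; maximum flow = 25.
In the residual graph, reachable from Well: {Well, P4, P2, P1}.
Min-cut edges: Well→P3 (7), Well→P5 (8), Well→M4 (5), P2→Ref (5); capacity 7 + 8 + 5 + 5 = 25.
This cut is saturated, so no flow can exceed 25.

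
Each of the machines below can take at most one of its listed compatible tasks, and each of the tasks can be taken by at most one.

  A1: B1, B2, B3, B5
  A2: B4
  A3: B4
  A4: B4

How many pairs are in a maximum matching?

2

Unit-capacity flow: source→left, listed edges, right→sink; max matching = max flow.
Augmenting path A1→B1 (+1); matched 1.
Augmenting path A2→B4 (+1); matched 2.
No augmenting path remains; maximum matching = 2.
König certificate: {A1, B4} is a vertex cover of size 2 (every listed pair touches it), so no matching can be larger.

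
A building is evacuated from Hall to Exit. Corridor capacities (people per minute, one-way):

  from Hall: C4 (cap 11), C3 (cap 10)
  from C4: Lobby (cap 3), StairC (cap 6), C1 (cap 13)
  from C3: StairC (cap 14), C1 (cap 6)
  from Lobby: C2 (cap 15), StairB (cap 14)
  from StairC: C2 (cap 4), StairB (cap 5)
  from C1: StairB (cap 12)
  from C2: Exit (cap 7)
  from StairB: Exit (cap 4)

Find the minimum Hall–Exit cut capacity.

11

Augment Hall→C4→Lobby→C2→Exit: bottleneck 3, flow now 3.
Augment Hall→C4→StairC→C2→Exit: bottleneck 4, flow now 7.
Augment Hall→C4→StairC→StairB→Exit: bottleneck 2, flow now 9.
Augment Hall→C4→C1→StairB→Exit: bottleneck 2, flow now 11.
No augmenting path remains; maximum flow = 11.
By max-flow min-cut, the minimum cut capacity equals the max flow.
In the residual graph, reachable from Hall: {Hall, C4, C3, StairC, C1, StairB}.
Min-cut edges: C4→Lobby (3), StairC→C2 (4), StairB→Exit (4); capacity 3 + 4 + 4 = 11.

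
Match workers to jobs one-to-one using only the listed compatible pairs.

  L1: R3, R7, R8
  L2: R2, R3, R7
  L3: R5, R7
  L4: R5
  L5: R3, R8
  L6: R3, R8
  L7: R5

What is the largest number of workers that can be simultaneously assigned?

5

Unit-capacity flow: source→left, listed edges, right→sink; max matching = max flow.
Augmenting path L1→R3 (+1); matched 1.
Augmenting path L2→R2 (+1); matched 2.
Augmenting path L3→R5 (+1); matched 3.
Augmenting path L5→R8 (+1); matched 4.
Augmenting path L4→R5→L3→R7 (+1); matched 5.
No augmenting path remains; maximum matching = 5.
König certificate: {L2, R3, R5, R7, R8} is a vertex cover of size 5 (every listed pair touches it), so no matching can be larger.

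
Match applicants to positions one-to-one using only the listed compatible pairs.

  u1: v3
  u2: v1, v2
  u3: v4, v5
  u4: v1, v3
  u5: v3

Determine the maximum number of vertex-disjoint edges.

Unit-capacity flow: source→left, listed edges, right→sink; max matching = max flow.
Augmenting path u1→v3 (+1); matched 1.
Augmenting path u2→v1 (+1); matched 2.
Augmenting path u3→v4 (+1); matched 3.
Augmenting path u4→v1→u2→v2 (+1); matched 4.
No augmenting path remains; maximum matching = 4.
König certificate: {u2, u3, u4, v3} is a vertex cover of size 4 (every listed pair touches it), so no matching can be larger.

4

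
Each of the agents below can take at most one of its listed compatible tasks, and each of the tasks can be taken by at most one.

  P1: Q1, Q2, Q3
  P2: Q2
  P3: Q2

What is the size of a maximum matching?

Unit-capacity flow: source→left, listed edges, right→sink; max matching = max flow.
Augmenting path P1→Q1 (+1); matched 1.
Augmenting path P2→Q2 (+1); matched 2.
No augmenting path remains; maximum matching = 2.
König certificate: {P1, Q2} is a vertex cover of size 2 (every listed pair touches it), so no matching can be larger.

2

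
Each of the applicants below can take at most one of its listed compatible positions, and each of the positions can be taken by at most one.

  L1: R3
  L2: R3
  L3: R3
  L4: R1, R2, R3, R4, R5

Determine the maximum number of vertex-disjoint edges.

2

Unit-capacity flow: source→left, listed edges, right→sink; max matching = max flow.
Augmenting path L1→R3 (+1); matched 1.
Augmenting path L4→R1 (+1); matched 2.
No augmenting path remains; maximum matching = 2.
König certificate: {L4, R3} is a vertex cover of size 2 (every listed pair touches it), so no matching can be larger.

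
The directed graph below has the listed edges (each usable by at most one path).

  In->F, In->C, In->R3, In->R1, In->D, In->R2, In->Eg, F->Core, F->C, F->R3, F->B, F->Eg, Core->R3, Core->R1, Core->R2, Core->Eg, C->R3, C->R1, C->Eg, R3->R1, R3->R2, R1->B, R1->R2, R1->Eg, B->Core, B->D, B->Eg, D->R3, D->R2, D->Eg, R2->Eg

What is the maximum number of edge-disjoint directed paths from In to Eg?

7

Assign every edge capacity 1; by Menger, the answer equals the max flow.
Path In→Eg (+1); total 1.
Path In→F→Eg (+1); total 2.
Path In→C→Eg (+1); total 3.
Path In→R1→Eg (+1); total 4.
Path In→D→Eg (+1); total 5.
Path In→R2→Eg (+1); total 6.
Path In→R3→R1→B→Eg (+1); total 7.
No residual In→Eg path; max flow = 7.
Certifying cut of size 7: {In→C, In→D, In→Eg, In→F, In→R1, In→R2, In→R3}.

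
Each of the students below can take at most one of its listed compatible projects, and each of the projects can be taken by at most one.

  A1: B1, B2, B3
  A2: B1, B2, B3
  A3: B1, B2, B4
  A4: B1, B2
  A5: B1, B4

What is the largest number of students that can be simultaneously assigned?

4

Unit-capacity flow: source→left, listed edges, right→sink; max matching = max flow.
Augmenting path A1→B1 (+1); matched 1.
Augmenting path A2→B2 (+1); matched 2.
Augmenting path A3→B4 (+1); matched 3.
Augmenting path A4→B1→A1→B3 (+1); matched 4.
No augmenting path remains; maximum matching = 4.
König certificate: {B1, B2, B3, B4} is a vertex cover of size 4 (every listed pair touches it), so no matching can be larger.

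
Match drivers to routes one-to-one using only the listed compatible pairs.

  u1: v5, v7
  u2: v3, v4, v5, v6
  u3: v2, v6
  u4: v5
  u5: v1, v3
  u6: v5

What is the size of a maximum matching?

Unit-capacity flow: source→left, listed edges, right→sink; max matching = max flow.
Augmenting path u1→v5 (+1); matched 1.
Augmenting path u2→v3 (+1); matched 2.
Augmenting path u3→v2 (+1); matched 3.
Augmenting path u5→v1 (+1); matched 4.
Augmenting path u4→v5→u1→v7 (+1); matched 5.
No augmenting path remains; maximum matching = 5.
König certificate: {u1, u2, u3, u5, v5} is a vertex cover of size 5 (every listed pair touches it), so no matching can be larger.

5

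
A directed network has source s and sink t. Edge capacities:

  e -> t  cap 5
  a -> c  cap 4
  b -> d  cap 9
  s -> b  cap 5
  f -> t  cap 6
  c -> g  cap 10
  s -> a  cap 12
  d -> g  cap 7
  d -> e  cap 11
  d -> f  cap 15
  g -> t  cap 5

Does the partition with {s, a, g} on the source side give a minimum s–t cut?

Given cut capacity: 5 + 4 + 5 = 14.
Augment s→a→c→g→t: bottleneck 4, flow now 4.
Augment s→b→d→e→t: bottleneck 5, flow now 9.
No augmenting path remains; maximum flow = 9.
In the residual graph, reachable from s: {s, a}.
Min-cut edges: s→b (5), a→c (4); capacity 5 + 4 = 9.
Cut capacity 14 exceeds the max flow 9, so it is not minimum.

No — its capacity is 14, but the minimum cut has capacity 9.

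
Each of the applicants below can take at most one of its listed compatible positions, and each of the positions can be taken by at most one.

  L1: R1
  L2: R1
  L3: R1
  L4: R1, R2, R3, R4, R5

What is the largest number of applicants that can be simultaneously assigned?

2

Unit-capacity flow: source→left, listed edges, right→sink; max matching = max flow.
Augmenting path L1→R1 (+1); matched 1.
Augmenting path L4→R2 (+1); matched 2.
No augmenting path remains; maximum matching = 2.
König certificate: {L4, R1} is a vertex cover of size 2 (every listed pair touches it), so no matching can be larger.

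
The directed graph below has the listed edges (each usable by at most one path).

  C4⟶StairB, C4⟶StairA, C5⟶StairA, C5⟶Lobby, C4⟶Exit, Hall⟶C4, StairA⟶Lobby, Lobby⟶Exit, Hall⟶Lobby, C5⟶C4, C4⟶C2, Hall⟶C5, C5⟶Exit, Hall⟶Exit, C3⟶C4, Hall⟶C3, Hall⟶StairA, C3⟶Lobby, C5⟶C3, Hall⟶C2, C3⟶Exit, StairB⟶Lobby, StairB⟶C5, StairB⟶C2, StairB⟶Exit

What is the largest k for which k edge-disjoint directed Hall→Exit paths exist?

5

Assign every edge capacity 1; by Menger, the answer equals the max flow.
Path Hall→Exit (+1); total 1.
Path Hall→C4→Exit (+1); total 2.
Path Hall→C5→Exit (+1); total 3.
Path Hall→C3→Exit (+1); total 4.
Path Hall→Lobby→Exit (+1); total 5.
No residual Hall→Exit path; max flow = 5.
Certifying cut of size 5: {Hall→C3, Hall→C4, Hall→C5, Hall→Exit, Lobby→Exit}.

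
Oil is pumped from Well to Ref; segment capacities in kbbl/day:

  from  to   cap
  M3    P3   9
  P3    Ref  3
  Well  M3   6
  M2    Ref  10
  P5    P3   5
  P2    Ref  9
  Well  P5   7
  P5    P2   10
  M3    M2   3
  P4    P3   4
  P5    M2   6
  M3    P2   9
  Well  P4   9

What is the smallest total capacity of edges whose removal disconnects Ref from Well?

Augment Well→P5→P2→Ref: bottleneck 7, flow now 7.
Augment Well→P4→P3→Ref: bottleneck 3, flow now 10.
Augment Well→M3→P2→Ref: bottleneck 2, flow now 12.
Augment Well→M3→M2→Ref: bottleneck 3, flow now 15.
Augment Well→M3→P2→P5→M2→Ref: bottleneck 1, flow now 16. (uses reverse residual edge)
No augmenting path remains; maximum flow = 16.
By max-flow min-cut, the minimum cut capacity equals the max flow.
In the residual graph, reachable from Well: {Well, P4, P3}.
Min-cut edges: Well→P5 (7), Well→M3 (6), P3→Ref (3); capacity 7 + 6 + 3 = 16.

16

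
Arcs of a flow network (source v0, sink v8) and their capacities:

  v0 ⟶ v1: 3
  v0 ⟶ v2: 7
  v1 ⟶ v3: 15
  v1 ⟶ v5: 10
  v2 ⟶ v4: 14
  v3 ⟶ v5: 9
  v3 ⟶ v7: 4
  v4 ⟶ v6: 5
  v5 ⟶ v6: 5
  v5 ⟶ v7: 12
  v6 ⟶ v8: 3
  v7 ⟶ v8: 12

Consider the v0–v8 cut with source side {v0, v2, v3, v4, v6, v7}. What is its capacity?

27

Edges leaving {v0, v2, v3, v4, v6, v7}: v0→v1 (3), v3→v5 (9), v6→v8 (3), v7→v8 (12).
Cut capacity = 3 + 9 + 3 + 12 = 27.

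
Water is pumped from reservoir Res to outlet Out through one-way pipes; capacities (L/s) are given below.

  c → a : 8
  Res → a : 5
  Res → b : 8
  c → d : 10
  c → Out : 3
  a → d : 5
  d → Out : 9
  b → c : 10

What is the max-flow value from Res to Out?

12

Augment Res→a→d→Out: bottleneck 5, flow now 5.
Augment Res→b→c→Out: bottleneck 3, flow now 8.
Augment Res→b→c→d→Out: bottleneck 4, flow now 12.
No augmenting path remains; maximum flow = 12.
In the residual graph, reachable from Res: {Res, a, b, c, d}.
Min-cut edges: c→Out (3), d→Out (9); capacity 3 + 9 = 12.
This cut is saturated, so no flow can exceed 12.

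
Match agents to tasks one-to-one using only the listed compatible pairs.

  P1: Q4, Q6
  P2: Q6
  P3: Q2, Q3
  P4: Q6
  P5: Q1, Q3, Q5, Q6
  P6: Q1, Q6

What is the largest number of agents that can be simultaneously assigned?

Unit-capacity flow: source→left, listed edges, right→sink; max matching = max flow.
Augmenting path P1→Q4 (+1); matched 1.
Augmenting path P2→Q6 (+1); matched 2.
Augmenting path P3→Q2 (+1); matched 3.
Augmenting path P5→Q1 (+1); matched 4.
Augmenting path P6→Q1→P5→Q3 (+1); matched 5.
No augmenting path remains; maximum matching = 5.
König certificate: {P1, P3, P5, P6, Q6} is a vertex cover of size 5 (every listed pair touches it), so no matching can be larger.

5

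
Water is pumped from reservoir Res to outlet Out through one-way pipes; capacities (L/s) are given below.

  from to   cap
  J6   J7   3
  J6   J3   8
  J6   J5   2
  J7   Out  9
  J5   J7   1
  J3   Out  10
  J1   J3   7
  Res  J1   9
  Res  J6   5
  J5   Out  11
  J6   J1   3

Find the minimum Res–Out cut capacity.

Augment Res→J6→J5→Out: bottleneck 2, flow now 2.
Augment Res→J6→J3→Out: bottleneck 3, flow now 5.
Augment Res→J1→J3→Out: bottleneck 7, flow now 12.
No augmenting path remains; maximum flow = 12.
By max-flow min-cut, the minimum cut capacity equals the max flow.
In the residual graph, reachable from Res: {Res, J1}.
Min-cut edges: Res→J6 (5), J1→J3 (7); capacity 5 + 7 = 12.

12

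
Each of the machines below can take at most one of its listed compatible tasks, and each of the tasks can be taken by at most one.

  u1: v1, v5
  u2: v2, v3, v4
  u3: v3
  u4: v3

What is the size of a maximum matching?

Unit-capacity flow: source→left, listed edges, right→sink; max matching = max flow.
Augmenting path u1→v1 (+1); matched 1.
Augmenting path u2→v2 (+1); matched 2.
Augmenting path u3→v3 (+1); matched 3.
No augmenting path remains; maximum matching = 3.
König certificate: {u1, u2, v3} is a vertex cover of size 3 (every listed pair touches it), so no matching can be larger.

3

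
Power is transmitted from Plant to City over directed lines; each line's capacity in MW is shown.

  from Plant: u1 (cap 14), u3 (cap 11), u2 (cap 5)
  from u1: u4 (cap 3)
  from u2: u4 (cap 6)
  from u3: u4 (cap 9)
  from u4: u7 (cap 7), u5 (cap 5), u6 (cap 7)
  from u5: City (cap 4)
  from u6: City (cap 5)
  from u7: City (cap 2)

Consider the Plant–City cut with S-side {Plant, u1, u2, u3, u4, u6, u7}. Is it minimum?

No — its capacity is 12, but the minimum cut has capacity 11.

Given cut capacity: 5 + 5 + 2 = 12.
Augment Plant→u1→u4→u5→City: bottleneck 3, flow now 3.
Augment Plant→u2→u4→u5→City: bottleneck 1, flow now 4.
Augment Plant→u2→u4→u6→City: bottleneck 4, flow now 8.
Augment Plant→u3→u4→u6→City: bottleneck 1, flow now 9.
Augment Plant→u3→u4→u7→City: bottleneck 2, flow now 11.
No augmenting path remains; maximum flow = 11.
In the residual graph, reachable from Plant: {Plant, u1, u2, u3, u4, u5, u6, u7}.
Min-cut edges: u5→City (4), u6→City (5), u7→City (2); capacity 4 + 5 + 2 = 11.
Cut capacity 12 exceeds the max flow 11, so it is not minimum.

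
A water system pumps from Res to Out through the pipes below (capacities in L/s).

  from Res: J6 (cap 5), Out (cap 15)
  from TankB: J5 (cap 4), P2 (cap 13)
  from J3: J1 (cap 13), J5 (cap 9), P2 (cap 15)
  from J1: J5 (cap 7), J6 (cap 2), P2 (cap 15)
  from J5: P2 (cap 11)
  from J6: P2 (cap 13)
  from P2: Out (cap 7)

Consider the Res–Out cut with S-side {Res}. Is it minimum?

Given cut capacity: 5 + 15 = 20.
Augment Res→Out: bottleneck 15, flow now 15.
Augment Res→J6→P2→Out: bottleneck 5, flow now 20.
No augmenting path remains; maximum flow = 20.
Cut capacity 20 equals the max flow, so it is a minimum cut.

Yes — it is a minimum cut (capacity 20).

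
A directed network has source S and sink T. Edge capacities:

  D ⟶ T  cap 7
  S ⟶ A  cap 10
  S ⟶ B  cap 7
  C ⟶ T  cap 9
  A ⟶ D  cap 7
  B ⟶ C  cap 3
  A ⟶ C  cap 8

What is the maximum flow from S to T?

13

Augment S→A→C→T: bottleneck 8, flow now 8.
Augment S→A→D→T: bottleneck 2, flow now 10.
Augment S→B→C→T: bottleneck 1, flow now 11.
Augment S→B→C→A→D→T: bottleneck 2, flow now 13. (uses reverse residual edge)
No augmenting path remains; maximum flow = 13.
In the residual graph, reachable from S: {S, B}.
Min-cut edges: S→A (10), B→C (3); capacity 10 + 3 = 13.
This cut is saturated, so no flow can exceed 13.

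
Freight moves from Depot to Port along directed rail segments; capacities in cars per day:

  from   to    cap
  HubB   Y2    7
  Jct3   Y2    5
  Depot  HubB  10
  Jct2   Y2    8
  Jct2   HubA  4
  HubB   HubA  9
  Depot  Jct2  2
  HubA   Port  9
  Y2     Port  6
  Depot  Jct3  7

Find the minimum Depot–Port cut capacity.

15

Augment Depot→HubB→Y2→Port: bottleneck 6, flow now 6.
Augment Depot→HubB→HubA→Port: bottleneck 4, flow now 10.
Augment Depot→Jct2→HubA→Port: bottleneck 2, flow now 12.
Augment Depot→Jct3→Y2→HubB→HubA→Port: bottleneck 3, flow now 15. (uses reverse residual edge)
No augmenting path remains; maximum flow = 15.
By max-flow min-cut, the minimum cut capacity equals the max flow.
In the residual graph, reachable from Depot: {Depot, HubB, Jct3, Jct2, Y2, HubA}.
Min-cut edges: Y2→Port (6), HubA→Port (9); capacity 6 + 9 = 15.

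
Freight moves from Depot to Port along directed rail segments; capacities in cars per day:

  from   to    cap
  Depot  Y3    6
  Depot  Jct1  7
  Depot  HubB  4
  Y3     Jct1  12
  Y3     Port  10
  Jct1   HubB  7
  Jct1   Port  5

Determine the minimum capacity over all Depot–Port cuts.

11

Augment Depot→Y3→Port: bottleneck 6, flow now 6.
Augment Depot→Jct1→Port: bottleneck 5, flow now 11.
No augmenting path remains; maximum flow = 11.
By max-flow min-cut, the minimum cut capacity equals the max flow.
In the residual graph, reachable from Depot: {Depot, Jct1, HubB}.
Min-cut edges: Depot→Y3 (6), Jct1→Port (5); capacity 6 + 5 = 11.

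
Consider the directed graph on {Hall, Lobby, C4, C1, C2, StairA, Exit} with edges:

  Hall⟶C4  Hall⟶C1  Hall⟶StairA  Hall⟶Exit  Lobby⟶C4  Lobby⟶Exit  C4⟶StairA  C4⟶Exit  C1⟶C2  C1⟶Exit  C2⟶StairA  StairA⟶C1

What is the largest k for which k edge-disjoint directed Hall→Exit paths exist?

Assign every edge capacity 1; by Menger, the answer equals the max flow.
Path Hall→Exit (+1); total 1.
Path Hall→C4→Exit (+1); total 2.
Path Hall→C1→Exit (+1); total 3.
No residual Hall→Exit path; max flow = 3.
Certifying cut of size 3: {C1→Exit, Hall→C4, Hall→Exit}.

3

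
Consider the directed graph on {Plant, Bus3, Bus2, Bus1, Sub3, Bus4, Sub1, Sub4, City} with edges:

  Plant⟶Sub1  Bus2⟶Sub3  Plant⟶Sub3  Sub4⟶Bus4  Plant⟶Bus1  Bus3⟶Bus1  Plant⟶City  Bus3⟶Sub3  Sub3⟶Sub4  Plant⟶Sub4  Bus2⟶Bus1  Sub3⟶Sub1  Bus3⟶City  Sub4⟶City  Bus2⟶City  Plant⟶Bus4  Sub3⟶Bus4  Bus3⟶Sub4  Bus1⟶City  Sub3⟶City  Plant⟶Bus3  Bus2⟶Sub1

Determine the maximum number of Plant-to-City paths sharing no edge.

5

Assign every edge capacity 1; by Menger, the answer equals the max flow.
Path Plant→City (+1); total 1.
Path Plant→Bus3→City (+1); total 2.
Path Plant→Bus1→City (+1); total 3.
Path Plant→Sub3→City (+1); total 4.
Path Plant→Sub4→City (+1); total 5.
No residual Plant→City path; max flow = 5.
Certifying cut of size 5: {Plant→Bus1, Plant→Bus3, Plant→City, Plant→Sub3, Plant→Sub4}.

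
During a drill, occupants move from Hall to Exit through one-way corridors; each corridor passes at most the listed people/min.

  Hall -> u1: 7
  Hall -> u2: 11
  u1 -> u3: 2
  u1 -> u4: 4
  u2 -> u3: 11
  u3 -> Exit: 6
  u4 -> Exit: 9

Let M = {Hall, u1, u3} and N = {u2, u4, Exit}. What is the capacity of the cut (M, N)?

21

Edges leaving {Hall, u1, u3}: Hall→u2 (11), u1→u4 (4), u3→Exit (6).
Cut capacity = 11 + 4 + 6 = 21.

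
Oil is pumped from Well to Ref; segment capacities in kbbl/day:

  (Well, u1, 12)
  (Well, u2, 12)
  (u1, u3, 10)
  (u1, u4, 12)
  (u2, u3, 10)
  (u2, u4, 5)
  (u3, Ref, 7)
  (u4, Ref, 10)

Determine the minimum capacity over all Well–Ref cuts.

Augment Well→u1→u3→Ref: bottleneck 7, flow now 7.
Augment Well→u1→u4→Ref: bottleneck 5, flow now 12.
Augment Well→u2→u4→Ref: bottleneck 5, flow now 17.
No augmenting path remains; maximum flow = 17.
By max-flow min-cut, the minimum cut capacity equals the max flow.
In the residual graph, reachable from Well: {Well, u1, u2, u3, u4}.
Min-cut edges: u3→Ref (7), u4→Ref (10); capacity 7 + 10 = 17.

17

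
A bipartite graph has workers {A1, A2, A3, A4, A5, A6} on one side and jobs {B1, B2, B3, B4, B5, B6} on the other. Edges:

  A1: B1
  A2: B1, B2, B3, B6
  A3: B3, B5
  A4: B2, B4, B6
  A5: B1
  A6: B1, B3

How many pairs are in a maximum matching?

5

Unit-capacity flow: source→left, listed edges, right→sink; max matching = max flow.
Augmenting path A1→B1 (+1); matched 1.
Augmenting path A2→B2 (+1); matched 2.
Augmenting path A3→B3 (+1); matched 3.
Augmenting path A4→B4 (+1); matched 4.
Augmenting path A6→B3→A3→B5 (+1); matched 5.
No augmenting path remains; maximum matching = 5.
König certificate: {A2, A3, A4, A6, B1} is a vertex cover of size 5 (every listed pair touches it), so no matching can be larger.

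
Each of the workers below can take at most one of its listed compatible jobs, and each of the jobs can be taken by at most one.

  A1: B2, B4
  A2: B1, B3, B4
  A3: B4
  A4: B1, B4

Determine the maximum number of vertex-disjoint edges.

Unit-capacity flow: source→left, listed edges, right→sink; max matching = max flow.
Augmenting path A1→B2 (+1); matched 1.
Augmenting path A2→B1 (+1); matched 2.
Augmenting path A3→B4 (+1); matched 3.
Augmenting path A4→B1→A2→B3 (+1); matched 4.
No augmenting path remains; maximum matching = 4.
König certificate: {A1, A2, A3, A4} is a vertex cover of size 4 (every listed pair touches it), so no matching can be larger.

4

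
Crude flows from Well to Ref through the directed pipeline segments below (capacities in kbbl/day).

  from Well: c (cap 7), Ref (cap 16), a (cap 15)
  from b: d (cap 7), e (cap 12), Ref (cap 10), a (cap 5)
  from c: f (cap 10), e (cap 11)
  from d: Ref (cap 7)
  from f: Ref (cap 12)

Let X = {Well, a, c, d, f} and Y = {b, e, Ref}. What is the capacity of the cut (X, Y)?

Edges leaving {Well, a, c, d, f}: Well→Ref (16), c→e (11), d→Ref (7), f→Ref (12).
Cut capacity = 16 + 11 + 7 + 12 = 46.

46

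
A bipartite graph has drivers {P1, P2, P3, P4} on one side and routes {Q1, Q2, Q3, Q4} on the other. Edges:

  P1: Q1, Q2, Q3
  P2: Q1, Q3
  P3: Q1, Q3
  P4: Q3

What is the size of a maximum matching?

3

Unit-capacity flow: source→left, listed edges, right→sink; max matching = max flow.
Augmenting path P1→Q1 (+1); matched 1.
Augmenting path P2→Q3 (+1); matched 2.
Augmenting path P3→Q1→P1→Q2 (+1); matched 3.
No augmenting path remains; maximum matching = 3.
König certificate: {P1, Q1, Q3} is a vertex cover of size 3 (every listed pair touches it), so no matching can be larger.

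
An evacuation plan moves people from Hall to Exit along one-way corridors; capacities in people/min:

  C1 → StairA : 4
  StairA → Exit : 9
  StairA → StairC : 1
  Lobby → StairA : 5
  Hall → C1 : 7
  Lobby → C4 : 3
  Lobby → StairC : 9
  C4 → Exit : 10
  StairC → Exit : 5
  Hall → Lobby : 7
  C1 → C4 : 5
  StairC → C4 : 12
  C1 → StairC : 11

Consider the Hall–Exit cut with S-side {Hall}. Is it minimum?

Given cut capacity: 7 + 7 = 14.
Augment Hall→C1→StairC→Exit: bottleneck 5, flow now 5.
Augment Hall→C1→StairA→Exit: bottleneck 2, flow now 7.
Augment Hall→Lobby→StairA→Exit: bottleneck 5, flow now 12.
Augment Hall→Lobby→C4→Exit: bottleneck 2, flow now 14.
No augmenting path remains; maximum flow = 14.
Cut capacity 14 equals the max flow, so it is a minimum cut.

Yes — it is a minimum cut (capacity 14).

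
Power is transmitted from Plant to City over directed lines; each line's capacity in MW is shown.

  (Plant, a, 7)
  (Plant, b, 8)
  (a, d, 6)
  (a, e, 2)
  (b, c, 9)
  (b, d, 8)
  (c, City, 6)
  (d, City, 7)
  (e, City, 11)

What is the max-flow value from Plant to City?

15

Augment Plant→a→d→City: bottleneck 6, flow now 6.
Augment Plant→a→e→City: bottleneck 1, flow now 7.
Augment Plant→b→c→City: bottleneck 6, flow now 13.
Augment Plant→b→d→City: bottleneck 1, flow now 14.
Augment Plant→b→d→a→e→City: bottleneck 1, flow now 15. (uses reverse residual edge)
No augmenting path remains; maximum flow = 15.
In the residual graph, reachable from Plant: {Plant}.
Min-cut edges: Plant→a (7), Plant→b (8); capacity 7 + 8 = 15.
This cut is saturated, so no flow can exceed 15.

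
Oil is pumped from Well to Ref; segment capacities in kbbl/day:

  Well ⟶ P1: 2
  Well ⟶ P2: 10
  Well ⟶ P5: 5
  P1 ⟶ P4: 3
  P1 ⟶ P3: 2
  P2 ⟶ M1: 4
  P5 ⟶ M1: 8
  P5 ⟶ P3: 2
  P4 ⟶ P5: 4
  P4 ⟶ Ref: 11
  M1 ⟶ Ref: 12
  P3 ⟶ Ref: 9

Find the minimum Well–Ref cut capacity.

11

Augment Well→P1→P4→Ref: bottleneck 2, flow now 2.
Augment Well→P2→M1→Ref: bottleneck 4, flow now 6.
Augment Well→P5→M1→Ref: bottleneck 5, flow now 11.
No augmenting path remains; maximum flow = 11.
By max-flow min-cut, the minimum cut capacity equals the max flow.
In the residual graph, reachable from Well: {Well, P2}.
Min-cut edges: Well→P1 (2), Well→P5 (5), P2→M1 (4); capacity 2 + 5 + 4 = 11.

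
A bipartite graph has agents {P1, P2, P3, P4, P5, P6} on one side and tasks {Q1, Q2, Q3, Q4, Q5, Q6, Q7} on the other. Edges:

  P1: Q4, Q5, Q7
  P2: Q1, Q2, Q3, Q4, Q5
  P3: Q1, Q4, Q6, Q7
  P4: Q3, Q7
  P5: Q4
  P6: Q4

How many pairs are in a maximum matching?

5

Unit-capacity flow: source→left, listed edges, right→sink; max matching = max flow.
Augmenting path P1→Q4 (+1); matched 1.
Augmenting path P2→Q1 (+1); matched 2.
Augmenting path P3→Q6 (+1); matched 3.
Augmenting path P4→Q3 (+1); matched 4.
Augmenting path P5→Q4→P1→Q5 (+1); matched 5.
No augmenting path remains; maximum matching = 5.
König certificate: {P1, P2, P3, P4, Q4} is a vertex cover of size 5 (every listed pair touches it), so no matching can be larger.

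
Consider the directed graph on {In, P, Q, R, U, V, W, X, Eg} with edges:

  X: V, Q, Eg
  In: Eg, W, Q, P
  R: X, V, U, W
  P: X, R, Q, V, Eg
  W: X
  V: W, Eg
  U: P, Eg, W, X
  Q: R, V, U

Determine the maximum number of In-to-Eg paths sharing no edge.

4

Assign every edge capacity 1; by Menger, the answer equals the max flow.
Path In→Eg (+1); total 1.
Path In→P→Eg (+1); total 2.
Path In→Q→U→Eg (+1); total 3.
Path In→W→X→Eg (+1); total 4.
No residual In→Eg path; max flow = 4.
Certifying cut of size 4: {In→Eg, In→P, In→Q, In→W}.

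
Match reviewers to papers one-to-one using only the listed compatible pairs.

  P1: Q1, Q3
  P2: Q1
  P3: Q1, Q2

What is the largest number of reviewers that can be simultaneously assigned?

Unit-capacity flow: source→left, listed edges, right→sink; max matching = max flow.
Augmenting path P1→Q1 (+1); matched 1.
Augmenting path P3→Q2 (+1); matched 2.
Augmenting path P2→Q1→P1→Q3 (+1); matched 3.
No augmenting path remains; maximum matching = 3.
König certificate: {P1, P2, P3} is a vertex cover of size 3 (every listed pair touches it), so no matching can be larger.

3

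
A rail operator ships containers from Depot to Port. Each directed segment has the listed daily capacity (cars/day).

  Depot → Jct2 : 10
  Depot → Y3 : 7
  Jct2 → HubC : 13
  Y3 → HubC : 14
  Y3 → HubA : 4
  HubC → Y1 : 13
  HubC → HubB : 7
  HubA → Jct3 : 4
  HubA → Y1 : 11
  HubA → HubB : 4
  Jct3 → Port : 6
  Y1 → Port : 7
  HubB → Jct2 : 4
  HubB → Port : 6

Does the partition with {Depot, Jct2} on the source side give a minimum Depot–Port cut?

No — its capacity is 20, but the minimum cut has capacity 17.

Given cut capacity: 7 + 13 = 20.
Augment Depot→Jct2→HubC→Y1→Port: bottleneck 7, flow now 7.
Augment Depot→Jct2→HubC→HubB→Port: bottleneck 3, flow now 10.
Augment Depot→Y3→HubC→HubB→Port: bottleneck 3, flow now 13.
Augment Depot→Y3→HubA→Jct3→Port: bottleneck 4, flow now 17.
No augmenting path remains; maximum flow = 17.
In the residual graph, reachable from Depot: {Depot}.
Min-cut edges: Depot→Jct2 (10), Depot→Y3 (7); capacity 10 + 7 = 17.
Cut capacity 20 exceeds the max flow 17, so it is not minimum.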